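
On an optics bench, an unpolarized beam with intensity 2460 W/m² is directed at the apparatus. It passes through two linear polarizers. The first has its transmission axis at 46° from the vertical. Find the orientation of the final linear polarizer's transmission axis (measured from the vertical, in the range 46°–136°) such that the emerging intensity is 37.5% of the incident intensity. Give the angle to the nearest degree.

θ ≈ 76°

Unpolarized light through the first polarizer → I₁ = ½ I₀, now polarized at 46°.
Need I₂/I₀ = 0.375, so cos²(θ − 46°) = 0.375 / 0.5 = 0.75.
θ − 46° = arccos(√0.75) = 30.0°, giving θ ≈ 46 + 30.0 = 76.0°.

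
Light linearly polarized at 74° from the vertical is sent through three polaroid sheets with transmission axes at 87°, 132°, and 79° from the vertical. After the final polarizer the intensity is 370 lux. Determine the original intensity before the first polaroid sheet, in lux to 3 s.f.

I₁ = I₀ cos²(87° − 74°) = I₀ cos²(13°) = 0.9494 I₀.
I₂ = I₁ cos²(132° − 87°) = 0.9494 I₀ · cos²(45°) = 0.4747 I₀.
I₃ = I₂ cos²(79° − 132°) = 0.4747 I₀ · cos²(53°) = 0.1719 I₀.
So 370 lux = 0.1719 I₀, giving I₀ = 370/0.1719 = 2152 lux.

I₀ ≈ 2150 lux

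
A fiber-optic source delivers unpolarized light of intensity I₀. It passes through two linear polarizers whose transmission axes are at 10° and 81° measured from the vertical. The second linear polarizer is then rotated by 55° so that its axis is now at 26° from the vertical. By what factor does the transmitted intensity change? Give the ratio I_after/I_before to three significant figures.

Before rotation:
Unpolarized light through the first polarizer → I₁ = ½ I₀, now polarized at 10°.
I₂ = I₁ cos²(81° − 10°) = 0.5 I₀ · cos²(71°) = 0.053 I₀.
After rotation:
Unpolarized light through the first polarizer → I₁ = ½ I₀, now polarized at 10°.
I₂ = I₁ cos²(26° − 10°) = 0.5 I₀ · cos²(16°) = 0.462 I₀.
Ratio = 0.462 / 0.053 = 8.718.

I_new/I_old ≈ 8.72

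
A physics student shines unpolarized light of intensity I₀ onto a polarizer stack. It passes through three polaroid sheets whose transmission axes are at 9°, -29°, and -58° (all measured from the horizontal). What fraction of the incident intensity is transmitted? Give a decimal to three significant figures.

≈ 0.238 I₀

Unpolarized light through the first polarizer → I₁ = ½ I₀, now polarized at 9°.
I₂ = I₁ cos²(-29° − 9°) = 0.5 I₀ · cos²(38°) = 0.3105 I₀.
I₃ = I₂ cos²(-58° + 29°) = 0.3105 I₀ · cos²(29°) = 0.2375 I₀.
Transmitted fraction = 0.2375.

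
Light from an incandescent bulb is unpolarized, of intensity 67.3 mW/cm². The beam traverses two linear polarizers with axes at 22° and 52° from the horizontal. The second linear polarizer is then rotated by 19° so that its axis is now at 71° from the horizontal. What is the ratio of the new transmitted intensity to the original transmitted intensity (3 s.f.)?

I_new/I_old ≈ 0.574

Before rotation:
Unpolarized light through the first polarizer → I₁ = ½ I₀, now polarized at 22°.
I₂ = I₁ cos²(52° − 22°) = 0.5 I₀ · cos²(30°) = 0.375 I₀.
After rotation:
Unpolarized light through the first polarizer → I₁ = ½ I₀, now polarized at 22°.
I₂ = I₁ cos²(71° − 22°) = 0.5 I₀ · cos²(49°) = 0.2152 I₀.
Ratio = 0.2152 / 0.375 = 0.5739.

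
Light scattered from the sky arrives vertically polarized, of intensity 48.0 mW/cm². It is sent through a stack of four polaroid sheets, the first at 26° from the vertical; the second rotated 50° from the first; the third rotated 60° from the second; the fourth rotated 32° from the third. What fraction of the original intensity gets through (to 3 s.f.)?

I/I₀ ≈ 0.0600

By Malus's law, I₁ = 48.0 mW/cm² · cos²(26°) = 38.78 mW/cm².
I₂ = I₁ · cos²(50°) = 38.78 · 0.4132 = 16.02 mW/cm².
I₃ = I₂ · cos²(60°) = 16.02 · 0.25 = 4.005 mW/cm².
I₄ = I₃ · cos²(32°) = 4.005 · 0.7192 = 2.881 mW/cm².
Transmitted fraction = 0.06001.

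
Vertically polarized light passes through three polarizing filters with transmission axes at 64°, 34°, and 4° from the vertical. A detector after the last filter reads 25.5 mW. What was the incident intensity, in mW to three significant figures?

I₀ ≈ 236 mW

I₁ = I₀ cos²(64° − 0°) = I₀ cos²(64°) = 0.1922 I₀.
I₂ = I₁ cos²(34° − 64°) = 0.1922 I₀ · cos²(30°) = 0.1441 I₀.
I₃ = I₂ cos²(4° − 34°) = 0.1441 I₀ · cos²(30°) = 0.1081 I₀.
So 25.5 mW = 0.1081 I₀, giving I₀ = 25.5/0.1081 = 235.9 mW.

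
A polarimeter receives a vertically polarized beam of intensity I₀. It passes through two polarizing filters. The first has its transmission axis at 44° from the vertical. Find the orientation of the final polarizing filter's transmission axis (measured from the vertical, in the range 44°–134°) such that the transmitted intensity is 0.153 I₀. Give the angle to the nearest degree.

By Malus's law, I₁ = I₀ cos²(44° − 0°) = I₀ cos²(44°) = 0.5174 I₀.
Need I₂/I₀ = 0.153, so cos²(θ − 44°) = 0.153 / 0.5174 = 0.2957.
θ − 44° = arccos(√0.2957) = 57.1°, giving θ ≈ 44 + 57.1 = 101.1°.

θ ≈ 101°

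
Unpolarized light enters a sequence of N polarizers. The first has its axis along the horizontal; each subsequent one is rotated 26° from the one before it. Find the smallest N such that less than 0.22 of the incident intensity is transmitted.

First polarizer halves the unpolarized light: factor 1/2.
Each further stage multiplies by cos²(26°) = 0.8078.
After N polarizers: T = 0.5·0.8078^(N−1). Require T < 0.22 ⇒ N−1 > ln(0.22/0.5)/ln(0.8078) = 3.85, so N−1 ≥ 4 and N = 5.
Check: N=5 gives T = 0.2129 < 0.22; N=4 gives T = 0.2636.

N = 5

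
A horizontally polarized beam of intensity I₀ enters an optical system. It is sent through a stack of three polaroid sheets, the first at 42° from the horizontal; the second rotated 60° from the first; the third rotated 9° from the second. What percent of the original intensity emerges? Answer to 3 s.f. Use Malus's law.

≈ 13.5%

By Malus's law, I₁ = I₀ cos²(42° − 0°) = I₀ cos²(42°) = 0.5523 I₀.
I₂ = I₁ cos²(60°) = 0.5523 · 0.25 I₀ = 0.1381 I₀.
I₃ = I₂ cos²(9°) = 0.1381 · 0.9755 I₀ = 0.1347 I₀.
That is 13.47% of the incident intensity.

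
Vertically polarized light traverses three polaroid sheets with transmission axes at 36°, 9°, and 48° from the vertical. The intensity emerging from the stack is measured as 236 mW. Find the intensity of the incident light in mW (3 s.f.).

I₀ ≈ 752 mW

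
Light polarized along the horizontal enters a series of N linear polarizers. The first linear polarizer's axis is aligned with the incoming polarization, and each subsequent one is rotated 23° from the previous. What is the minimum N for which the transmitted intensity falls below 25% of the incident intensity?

First polarizer is aligned with the polarization: full transmission.
Each further stage multiplies by cos²(23°) = 0.8473.
After N polarizers: T = 0.8473^(N−1). Require T < 0.25 ⇒ N−1 > ln(0.25)/ln(0.8473) = 8.37, so N−1 ≥ 9 and N = 10.
Check: N=10 gives T = 0.2251 < 0.25; N=9 gives T = 0.2657.

N = 10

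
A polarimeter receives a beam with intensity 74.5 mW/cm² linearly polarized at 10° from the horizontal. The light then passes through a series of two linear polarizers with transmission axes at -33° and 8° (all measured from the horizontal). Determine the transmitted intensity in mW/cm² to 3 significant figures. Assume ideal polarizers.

I ≈ 22.7 mW/cm²

I₁ = 74.5 mW/cm² · cos²(43°) = 39.85 mW/cm².
I₂ = I₁ · cos²(41°) = 39.85 · 0.5696 = 22.7 mW/cm².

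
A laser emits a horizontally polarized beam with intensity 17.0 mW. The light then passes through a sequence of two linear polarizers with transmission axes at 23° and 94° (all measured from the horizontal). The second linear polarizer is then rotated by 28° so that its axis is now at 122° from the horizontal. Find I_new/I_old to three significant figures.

I_new/I_old ≈ 0.231

Before rotation:
I₁ = I₀ cos²(23° − 0°) = I₀ cos²(23°) = 0.8473 I₀.
I₂ = I₁ cos²(94° − 23°) = 0.8473 I₀ · cos²(71°) = 0.08981 I₀.
After rotation:
I₁ = I₀ cos²(23° − 0°) = I₀ cos²(23°) = 0.8473 I₀.
Angle between axes 1 and 2: 81°. I₂ = 0.8473 I₀ · cos²(81°) = 0.02074 I₀.
Ratio = 0.02074 / 0.08981 = 0.2309.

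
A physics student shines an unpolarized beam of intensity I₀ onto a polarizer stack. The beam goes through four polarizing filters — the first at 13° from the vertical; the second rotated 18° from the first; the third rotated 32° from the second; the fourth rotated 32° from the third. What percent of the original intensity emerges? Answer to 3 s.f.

Unpolarized light through the first polarizer → I₁ = ½ I₀, now polarized at 13°.
I₂ = I₁ cos²(18°) = 0.5 · 0.9045 I₀ = 0.4523 I₀.
I₃ = I₂ cos²(32°) = 0.4523 · 0.7192 I₀ = 0.3253 I₀.
I₄ = I₃ cos²(32°) = 0.3253 · 0.7192 I₀ = 0.2339 I₀.
That is 23.39% of the incident intensity.

≈ 23.4%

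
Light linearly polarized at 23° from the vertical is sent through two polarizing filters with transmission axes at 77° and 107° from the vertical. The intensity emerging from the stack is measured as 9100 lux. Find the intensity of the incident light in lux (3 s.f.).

I₀ ≈ 3.51e4 lux

By Malus's law, I₁ = I₀ cos²(77° − 23°) = I₀ cos²(54°) = 0.3455 I₀.
I₂ = I₁ cos²(107° − 77°) = 0.3455 I₀ · cos²(30°) = 0.2591 I₀.
So 9100 lux = 0.2591 I₀, giving I₀ = 9100/0.2591 = 3.512e+04 lux.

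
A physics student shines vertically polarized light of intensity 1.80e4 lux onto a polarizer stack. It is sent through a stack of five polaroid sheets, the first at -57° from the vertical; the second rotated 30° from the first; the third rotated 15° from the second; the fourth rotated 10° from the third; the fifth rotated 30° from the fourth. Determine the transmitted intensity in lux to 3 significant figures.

I ≈ 2720 lux

I₁ = 1.80e4 lux · cos²(57°) = 5339 lux.
I₂ = I₁ · cos²(30°) = 5339 · 0.75 = 4005 lux.
I₃ = I₂ · cos²(15°) = 4005 · 0.933 = 3736 lux.
I₄ = I₃ · cos²(10°) = 3736 · 0.9698 = 3624 lux.
I₅ = I₄ · cos²(30°) = 3624 · 0.75 = 2718 lux.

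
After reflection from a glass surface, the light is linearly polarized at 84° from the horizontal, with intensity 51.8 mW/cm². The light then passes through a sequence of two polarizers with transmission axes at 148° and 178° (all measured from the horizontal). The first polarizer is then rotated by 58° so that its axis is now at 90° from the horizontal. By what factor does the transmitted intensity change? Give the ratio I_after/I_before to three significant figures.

Before rotation:
I₁ = I₀ cos²(148° − 84°) = I₀ cos²(64°) = 0.1922 I₀.
I₂ = I₁ cos²(178° − 148°) = 0.1922 I₀ · cos²(30°) = 0.1441 I₀.
After rotation:
I₁ = I₀ cos²(90° − 84°) = I₀ cos²(6°) = 0.9891 I₀.
I₂ = I₁ cos²(178° − 90°) = 0.9891 I₀ · cos²(88°) = 0.001205 I₀.
Ratio = 0.001205 / 0.1441 = 0.008358.

I_new/I_old ≈ 0.00836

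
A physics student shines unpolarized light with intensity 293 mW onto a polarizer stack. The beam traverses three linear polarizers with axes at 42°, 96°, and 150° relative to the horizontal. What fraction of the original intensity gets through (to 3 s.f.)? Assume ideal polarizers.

I/I₀ ≈ 0.0597

Unpolarized light through the first polarizer → I₁ = 293 mW/2 = 146.5 mW, polarized at 42°.
I₂ = I₁ · cos²(54°) = 146.5 · 0.3455 = 50.61 mW.
I₃ = I₂ · cos²(54°) = 50.61 · 0.3455 = 17.49 mW.
Transmitted fraction = 0.05968.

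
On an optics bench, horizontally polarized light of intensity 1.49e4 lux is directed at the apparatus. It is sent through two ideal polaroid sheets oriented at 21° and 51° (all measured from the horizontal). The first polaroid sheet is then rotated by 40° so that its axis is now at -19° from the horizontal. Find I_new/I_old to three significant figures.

I_new/I_old ≈ 0.160

Before rotation:
I₁ = I₀ cos²(21° − 0°) = I₀ cos²(21°) = 0.8716 I₀.
I₂ = I₁ cos²(51° − 21°) = 0.8716 I₀ · cos²(30°) = 0.6537 I₀.
After rotation:
I₁ = I₀ cos²(-19° − 0°) = I₀ cos²(19°) = 0.894 I₀.
I₂ = I₁ cos²(51° + 19°) = 0.894 I₀ · cos²(70°) = 0.1046 I₀.
Ratio = 0.1046 / 0.6537 = 0.16.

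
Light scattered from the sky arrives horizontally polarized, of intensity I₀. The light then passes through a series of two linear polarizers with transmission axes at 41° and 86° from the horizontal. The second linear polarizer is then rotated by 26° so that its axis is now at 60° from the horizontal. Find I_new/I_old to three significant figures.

I_new/I_old ≈ 1.79

Before rotation:
By Malus's law, I₁ = I₀ cos²(41° − 0°) = I₀ cos²(41°) = 0.5696 I₀.
I₂ = I₁ cos²(86° − 41°) = 0.5696 I₀ · cos²(45°) = 0.2848 I₀.
After rotation:
I₁ = I₀ cos²(41° − 0°) = I₀ cos²(41°) = 0.5696 I₀.
I₂ = I₁ cos²(60° − 41°) = 0.5696 I₀ · cos²(19°) = 0.5092 I₀.
Ratio = 0.5092 / 0.2848 = 1.788.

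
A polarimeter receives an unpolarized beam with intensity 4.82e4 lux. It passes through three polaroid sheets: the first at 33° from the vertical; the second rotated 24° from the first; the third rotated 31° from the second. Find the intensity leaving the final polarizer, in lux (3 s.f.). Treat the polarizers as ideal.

Unpolarized light through the first polarizer → I₁ = 4.82e4 lux/2 = 2.41e+04 lux, polarized at 33°.
I₂ = I₁ · cos²(24°) = 2.41e+04 · 0.8346 = 2.011e+04 lux.
I₃ = I₂ · cos²(31°) = 2.011e+04 · 0.7347 = 1.478e+04 lux.

I ≈ 1.48e4 lux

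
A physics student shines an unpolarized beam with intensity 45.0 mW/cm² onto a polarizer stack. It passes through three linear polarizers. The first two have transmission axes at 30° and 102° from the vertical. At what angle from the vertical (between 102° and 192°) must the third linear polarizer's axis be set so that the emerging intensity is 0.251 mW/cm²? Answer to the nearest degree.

Unpolarized light through the first polarizer → I₁ = ½ I₀, now polarized at 30°.
I₂ = I₁ cos²(102° − 30°) = 0.5 I₀ · cos²(72°) = 0.04775 I₀.
Target fraction: 0.251 / 45.0 mW/cm² = 0.005578 of I₀.
Need I₃/I₀ = 0.005578, so cos²(θ − 102°) = 0.005578 / 0.04775 = 0.1168.
θ − 102° = arccos(√0.1168) = 70.0°, giving θ ≈ 102 + 70.0 = 172.0°.

θ ≈ 172°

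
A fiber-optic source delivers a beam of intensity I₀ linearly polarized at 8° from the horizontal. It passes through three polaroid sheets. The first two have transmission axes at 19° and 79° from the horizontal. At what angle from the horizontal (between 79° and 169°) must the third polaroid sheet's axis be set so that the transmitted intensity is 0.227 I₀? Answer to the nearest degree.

θ ≈ 93°

By Malus's law, I₁ = I₀ cos²(19° − 8°) = I₀ cos²(11°) = 0.9636 I₀.
I₂ = I₁ cos²(79° − 19°) = 0.9636 I₀ · cos²(60°) = 0.2409 I₀.
Need I₃/I₀ = 0.227, so cos²(θ − 79°) = 0.227 / 0.2409 = 0.9423.
θ − 79° = arccos(√0.9423) = 13.9°, giving θ ≈ 79 + 13.9 = 92.9°.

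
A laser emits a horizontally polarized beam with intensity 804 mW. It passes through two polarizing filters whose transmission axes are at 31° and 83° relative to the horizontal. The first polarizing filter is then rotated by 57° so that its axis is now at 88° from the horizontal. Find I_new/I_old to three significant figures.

Before rotation:
By Malus's law, I₁ = I₀ cos²(31° − 0°) = I₀ cos²(31°) = 0.7347 I₀.
I₂ = I₁ cos²(83° − 31°) = 0.7347 I₀ · cos²(52°) = 0.2785 I₀.
After rotation:
I₁ = I₀ cos²(88° − 0°) = I₀ cos²(88°) = 0.001218 I₀.
I₂ = I₁ cos²(83° − 88°) = 0.001218 I₀ · cos²(5°) = 0.001209 I₀.
Ratio = 0.001209 / 0.2785 = 0.00434.

I_new/I_old ≈ 0.00434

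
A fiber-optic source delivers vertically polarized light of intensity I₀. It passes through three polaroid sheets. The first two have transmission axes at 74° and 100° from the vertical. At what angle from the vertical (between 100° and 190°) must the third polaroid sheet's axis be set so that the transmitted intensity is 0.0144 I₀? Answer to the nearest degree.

θ ≈ 161°

I₁ = I₀ cos²(74° − 0°) = I₀ cos²(74°) = 0.07598 I₀.
I₂ = I₁ cos²(100° − 74°) = 0.07598 I₀ · cos²(26°) = 0.06138 I₀.
Need I₃/I₀ = 0.0144, so cos²(θ − 100°) = 0.0144 / 0.06138 = 0.2346.
θ − 100° = arccos(√0.2346) = 61.0°, giving θ ≈ 100 + 61.0 = 161.0°.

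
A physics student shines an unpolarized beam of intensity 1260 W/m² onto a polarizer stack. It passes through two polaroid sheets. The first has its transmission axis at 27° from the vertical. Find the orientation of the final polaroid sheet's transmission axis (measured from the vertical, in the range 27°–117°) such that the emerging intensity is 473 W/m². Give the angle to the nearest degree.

Unpolarized light through the first polarizer → I₁ = ½ I₀, now polarized at 27°.
Target fraction: 473 / 1260 W/m² = 0.3754 of I₀.
Need I₂/I₀ = 0.3754, so cos²(θ − 27°) = 0.3754 / 0.5 = 0.7508.
θ − 27° = arccos(√0.7508) = 29.9°, giving θ ≈ 27 + 29.9 = 56.9°.

θ ≈ 57°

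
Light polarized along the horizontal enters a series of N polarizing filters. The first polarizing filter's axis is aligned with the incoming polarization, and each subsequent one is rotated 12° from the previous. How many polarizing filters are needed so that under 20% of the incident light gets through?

N = 38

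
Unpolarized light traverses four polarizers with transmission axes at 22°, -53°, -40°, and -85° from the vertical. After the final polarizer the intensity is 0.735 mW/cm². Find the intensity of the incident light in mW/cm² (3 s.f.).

Unpolarized light through the first polarizer → I₁ = ½ I₀, now polarized at 22°.
I₂ = I₁ cos²(-53° − 22°) = 0.5 I₀ · cos²(75°) = 0.03349 I₀.
I₃ = I₂ cos²(-40° + 53°) = 0.03349 I₀ · cos²(13°) = 0.0318 I₀.
I₄ = I₃ cos²(-85° + 40°) = 0.0318 I₀ · cos²(45°) = 0.0159 I₀.
So 0.735 mW/cm² = 0.0159 I₀, giving I₀ = 0.735/0.0159 = 46.23 mW/cm².

I₀ ≈ 46.2 mW/cm²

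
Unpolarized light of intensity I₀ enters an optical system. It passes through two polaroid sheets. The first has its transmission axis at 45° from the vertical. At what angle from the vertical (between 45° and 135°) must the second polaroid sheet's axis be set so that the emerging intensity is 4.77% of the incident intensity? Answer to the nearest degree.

θ ≈ 117°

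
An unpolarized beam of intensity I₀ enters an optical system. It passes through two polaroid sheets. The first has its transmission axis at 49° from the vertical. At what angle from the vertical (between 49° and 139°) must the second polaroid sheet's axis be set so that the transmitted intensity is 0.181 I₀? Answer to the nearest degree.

θ ≈ 102°

Unpolarized light through the first polarizer → I₁ = ½ I₀, now polarized at 49°.
Need I₂/I₀ = 0.181, so cos²(θ − 49°) = 0.181 / 0.5 = 0.362.
θ − 49° = arccos(√0.362) = 53.0°, giving θ ≈ 49 + 53.0 = 102.0°.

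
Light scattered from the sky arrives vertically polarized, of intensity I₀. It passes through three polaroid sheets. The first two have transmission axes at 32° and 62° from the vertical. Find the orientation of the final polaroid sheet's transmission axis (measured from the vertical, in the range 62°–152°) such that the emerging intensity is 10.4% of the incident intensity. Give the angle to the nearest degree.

By Malus's law, I₁ = I₀ cos²(32° − 0°) = I₀ cos²(32°) = 0.7192 I₀.
I₂ = I₁ cos²(62° − 32°) = 0.7192 I₀ · cos²(30°) = 0.5394 I₀.
Need I₃/I₀ = 0.104, so cos²(θ − 62°) = 0.104 / 0.5394 = 0.1928.
θ − 62° = arccos(√0.1928) = 64.0°, giving θ ≈ 62 + 64.0 = 126.0°.

θ ≈ 126°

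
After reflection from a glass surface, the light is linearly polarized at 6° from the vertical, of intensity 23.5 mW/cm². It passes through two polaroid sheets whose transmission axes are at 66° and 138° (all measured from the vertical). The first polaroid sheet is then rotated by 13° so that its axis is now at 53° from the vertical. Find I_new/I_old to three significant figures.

I_new/I_old ≈ 0.148

Before rotation:
I₁ = I₀ cos²(66° − 6°) = I₀ cos²(60°) = 0.25 I₀.
I₂ = I₁ cos²(138° − 66°) = 0.25 I₀ · cos²(72°) = 0.02387 I₀.
After rotation:
I₁ = I₀ cos²(53° − 6°) = I₀ cos²(47°) = 0.4651 I₀.
I₂ = I₁ cos²(138° − 53°) = 0.4651 I₀ · cos²(85°) = 0.003533 I₀.
Ratio = 0.003533 / 0.02387 = 0.148.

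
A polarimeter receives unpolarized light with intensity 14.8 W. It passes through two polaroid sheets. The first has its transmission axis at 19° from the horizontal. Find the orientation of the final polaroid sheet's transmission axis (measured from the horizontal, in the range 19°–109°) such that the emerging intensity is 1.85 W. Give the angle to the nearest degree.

Unpolarized light through the first polarizer → I₁ = ½ I₀, now polarized at 19°.
Target fraction: 1.85 / 14.8 W = 0.125 of I₀.
Need I₂/I₀ = 0.125, so cos²(θ − 19°) = 0.125 / 0.5 = 0.25.
θ − 19° = arccos(√0.25) = 60.0°, giving θ ≈ 19 + 60.0 = 79.0°.

θ ≈ 79°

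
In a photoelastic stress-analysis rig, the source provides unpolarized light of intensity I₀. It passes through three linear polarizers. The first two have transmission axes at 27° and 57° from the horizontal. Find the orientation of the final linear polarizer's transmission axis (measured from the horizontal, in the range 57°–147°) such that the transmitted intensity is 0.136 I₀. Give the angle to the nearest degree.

θ ≈ 110°

Unpolarized light through the first polarizer → I₁ = ½ I₀, now polarized at 27°.
I₂ = I₁ cos²(57° − 27°) = 0.5 I₀ · cos²(30°) = 0.375 I₀.
Need I₃/I₀ = 0.136, so cos²(θ − 57°) = 0.136 / 0.375 = 0.3627.
θ − 57° = arccos(√0.3627) = 53.0°, giving θ ≈ 57 + 53.0 = 110.0°.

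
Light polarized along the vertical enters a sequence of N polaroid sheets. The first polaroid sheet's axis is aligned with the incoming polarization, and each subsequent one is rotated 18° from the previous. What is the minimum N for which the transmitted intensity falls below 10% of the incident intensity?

N = 24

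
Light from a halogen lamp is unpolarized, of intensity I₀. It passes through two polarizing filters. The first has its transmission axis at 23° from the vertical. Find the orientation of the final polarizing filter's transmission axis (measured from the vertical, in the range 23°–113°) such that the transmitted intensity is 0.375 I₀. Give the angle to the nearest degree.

Unpolarized light through the first polarizer → I₁ = ½ I₀, now polarized at 23°.
Need I₂/I₀ = 0.375, so cos²(θ − 23°) = 0.375 / 0.5 = 0.75.
θ − 23° = arccos(√0.75) = 30.0°, giving θ ≈ 23 + 30.0 = 53.0°.

θ ≈ 53°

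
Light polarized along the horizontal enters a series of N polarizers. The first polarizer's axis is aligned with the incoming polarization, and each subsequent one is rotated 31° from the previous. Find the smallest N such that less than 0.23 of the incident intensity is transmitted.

N = 6

First polarizer is aligned with the polarization: full transmission.
Each further stage multiplies by cos²(31°) = 0.7347.
After N polarizers: T = 0.7347^(N−1). Require T < 0.23 ⇒ N−1 > ln(0.23)/ln(0.7347) = 4.77, so N−1 ≥ 5 and N = 6.
Check: N=6 gives T = 0.2141 < 0.23; N=5 gives T = 0.2914.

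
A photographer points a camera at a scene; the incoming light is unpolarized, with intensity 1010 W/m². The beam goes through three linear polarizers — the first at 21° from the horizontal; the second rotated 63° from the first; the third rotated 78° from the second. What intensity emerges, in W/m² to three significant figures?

I ≈ 4.50 W/m²

Unpolarized light through the first polarizer → I₁ = 1010 W/m²/2 = 505 W/m², polarized at 21°.
I₂ = I₁ · cos²(63°) = 505 · 0.2061 = 104.1 W/m².
I₃ = I₂ · cos²(78°) = 104.1 · 0.04323 = 4.499 W/m².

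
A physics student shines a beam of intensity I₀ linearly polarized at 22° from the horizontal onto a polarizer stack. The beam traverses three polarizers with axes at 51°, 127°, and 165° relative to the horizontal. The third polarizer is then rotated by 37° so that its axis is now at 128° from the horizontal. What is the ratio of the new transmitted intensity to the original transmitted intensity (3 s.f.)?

I_new/I_old ≈ 1.61

Before rotation:
By Malus's law, I₁ = I₀ cos²(51° − 22°) = I₀ cos²(29°) = 0.765 I₀.
I₂ = I₁ cos²(127° − 51°) = 0.765 I₀ · cos²(76°) = 0.04477 I₀.
I₃ = I₂ cos²(165° − 127°) = 0.04477 I₀ · cos²(38°) = 0.0278 I₀.
After rotation:
I₁ = I₀ cos²(51° − 22°) = I₀ cos²(29°) = 0.765 I₀.
I₂ = I₁ cos²(127° − 51°) = 0.765 I₀ · cos²(76°) = 0.04477 I₀.
I₃ = I₂ cos²(128° − 127°) = 0.04477 I₀ · cos²(1°) = 0.04476 I₀.
Ratio = 0.04476 / 0.0278 = 1.61.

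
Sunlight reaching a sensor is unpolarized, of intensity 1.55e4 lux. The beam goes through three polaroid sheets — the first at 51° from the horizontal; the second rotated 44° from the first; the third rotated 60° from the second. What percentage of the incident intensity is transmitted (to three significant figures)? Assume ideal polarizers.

Unpolarized light through the first polarizer → I₁ = 1.55e4 lux/2 = 7750 lux, polarized at 51°.
I₂ = I₁ · cos²(44°) = 7750 · 0.5174 = 4010 lux.
I₃ = I₂ · cos²(60°) = 4010 · 0.25 = 1003 lux.
That is 6.468% of the incident intensity.

≈ 6.47%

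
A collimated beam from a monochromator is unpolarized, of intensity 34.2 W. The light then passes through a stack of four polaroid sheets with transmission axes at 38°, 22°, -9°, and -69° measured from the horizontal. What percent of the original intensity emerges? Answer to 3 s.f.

≈ 8.49%

Unpolarized light through the first polarizer → I₁ = 34.2 W/2 = 17.1 W, polarized at 38°.
I₂ = I₁ · cos²(16°) = 17.1 · 0.924 = 15.8 W.
I₃ = I₂ · cos²(31°) = 15.8 · 0.7347 = 11.61 W.
I₄ = I₃ · cos²(60°) = 11.61 · 0.25 = 2.902 W.
That is 8.486% of the incident intensity.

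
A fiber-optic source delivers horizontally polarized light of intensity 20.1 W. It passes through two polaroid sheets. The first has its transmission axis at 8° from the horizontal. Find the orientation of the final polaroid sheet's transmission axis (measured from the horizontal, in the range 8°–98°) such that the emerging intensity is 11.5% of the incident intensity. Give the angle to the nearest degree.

By Malus's law, I₁ = I₀ cos²(8° − 0°) = I₀ cos²(8°) = 0.9806 I₀.
Need I₂/I₀ = 0.115, so cos²(θ − 8°) = 0.115 / 0.9806 = 0.1173.
θ − 8° = arccos(√0.1173) = 70.0°, giving θ ≈ 8 + 70.0 = 78.0°.

θ ≈ 78°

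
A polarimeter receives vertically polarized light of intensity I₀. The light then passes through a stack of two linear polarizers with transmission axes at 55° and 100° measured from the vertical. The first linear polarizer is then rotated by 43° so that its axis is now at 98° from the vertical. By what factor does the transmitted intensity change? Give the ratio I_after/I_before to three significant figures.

Before rotation:
By Malus's law, I₁ = I₀ cos²(55° − 0°) = I₀ cos²(55°) = 0.329 I₀.
I₂ = I₁ cos²(100° − 55°) = 0.329 I₀ · cos²(45°) = 0.1645 I₀.
After rotation:
I₁ = I₀ cos²(98° − 0°) = I₀ cos²(82°) = 0.01937 I₀.
I₂ = I₁ cos²(100° − 98°) = 0.01937 I₀ · cos²(2°) = 0.01935 I₀.
Ratio = 0.01935 / 0.1645 = 0.1176.

I_new/I_old ≈ 0.118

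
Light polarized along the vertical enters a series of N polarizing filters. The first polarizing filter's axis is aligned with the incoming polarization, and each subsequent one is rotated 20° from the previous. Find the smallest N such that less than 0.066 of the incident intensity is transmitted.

N = 23

First polarizer is aligned with the polarization: full transmission.
Each further stage multiplies by cos²(20°) = 0.883.
After N polarizers: T = 0.883^(N−1). Require T < 0.066 ⇒ N−1 > ln(0.066)/ln(0.883) = 21.85, so N−1 ≥ 22 and N = 23.
Check: N=23 gives T = 0.06477 < 0.066; N=22 gives T = 0.07335.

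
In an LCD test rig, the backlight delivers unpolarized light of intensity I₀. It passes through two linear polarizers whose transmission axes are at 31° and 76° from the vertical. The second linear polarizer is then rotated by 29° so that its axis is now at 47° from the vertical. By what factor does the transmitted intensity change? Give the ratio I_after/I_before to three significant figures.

Before rotation:
Unpolarized light through the first polarizer → I₁ = ½ I₀, now polarized at 31°.
I₂ = I₁ cos²(76° − 31°) = 0.5 I₀ · cos²(45°) = 0.25 I₀.
After rotation:
Unpolarized light through the first polarizer → I₁ = ½ I₀, now polarized at 31°.
I₂ = I₁ cos²(47° − 31°) = 0.5 I₀ · cos²(16°) = 0.462 I₀.
Ratio = 0.462 / 0.25 = 1.848.

I_new/I_old ≈ 1.85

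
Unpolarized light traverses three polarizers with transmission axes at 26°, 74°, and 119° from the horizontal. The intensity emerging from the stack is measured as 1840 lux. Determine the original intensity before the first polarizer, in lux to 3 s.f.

I₀ ≈ 1.64e4 lux

Unpolarized light through the first polarizer → I₁ = ½ I₀, now polarized at 26°.
I₂ = I₁ cos²(74° − 26°) = 0.5 I₀ · cos²(48°) = 0.2239 I₀.
I₃ = I₂ cos²(119° − 74°) = 0.2239 I₀ · cos²(45°) = 0.1119 I₀.
So 1840 lux = 0.1119 I₀, giving I₀ = 1840/0.1119 = 1.644e+04 lux.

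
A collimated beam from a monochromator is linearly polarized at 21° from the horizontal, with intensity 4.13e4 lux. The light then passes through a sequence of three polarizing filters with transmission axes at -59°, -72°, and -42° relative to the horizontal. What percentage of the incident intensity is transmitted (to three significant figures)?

I₁ = 4.13e4 lux · cos²(80°) = 1245 lux.
I₂ = I₁ · cos²(13°) = 1245 · 0.9494 = 1182 lux.
I₃ = I₂ · cos²(30°) = 1182 · 0.75 = 886.7 lux.
That is 2.147% of the incident intensity.

≈ 2.15%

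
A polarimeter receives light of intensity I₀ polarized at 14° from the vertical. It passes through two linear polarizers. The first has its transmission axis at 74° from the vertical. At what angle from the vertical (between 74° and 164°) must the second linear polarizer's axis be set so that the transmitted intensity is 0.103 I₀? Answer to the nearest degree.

θ ≈ 124°

I₁ = I₀ cos²(74° − 14°) = I₀ cos²(60°) = 0.25 I₀.
Need I₂/I₀ = 0.103, so cos²(θ − 74°) = 0.103 / 0.25 = 0.412.
θ − 74° = arccos(√0.412) = 50.1°, giving θ ≈ 74 + 50.1 = 124.1°.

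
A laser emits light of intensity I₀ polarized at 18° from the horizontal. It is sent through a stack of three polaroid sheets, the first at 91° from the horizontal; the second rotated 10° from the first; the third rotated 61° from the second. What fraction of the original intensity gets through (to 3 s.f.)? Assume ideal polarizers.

≈ 0.0195 I₀

By Malus's law, I₁ = I₀ cos²(91° − 18°) = I₀ cos²(73°) = 0.08548 I₀.
I₂ = I₁ cos²(10°) = 0.08548 · 0.9698 I₀ = 0.0829 I₀.
I₃ = I₂ cos²(61°) = 0.0829 · 0.235 I₀ = 0.01949 I₀.
Transmitted fraction = 0.01949.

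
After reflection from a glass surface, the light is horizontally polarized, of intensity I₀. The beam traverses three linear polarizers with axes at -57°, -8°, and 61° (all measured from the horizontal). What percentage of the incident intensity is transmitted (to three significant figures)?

By Malus's law, I₁ = I₀ cos²(-57° − 0°) = I₀ cos²(57°) = 0.2966 I₀.
I₂ = I₁ cos²(-8° + 57°) = 0.2966 I₀ · cos²(49°) = 0.1277 I₀.
I₃ = I₂ cos²(61° + 8°) = 0.1277 I₀ · cos²(69°) = 0.0164 I₀.
That is 1.64% of the incident intensity.

≈ 1.64%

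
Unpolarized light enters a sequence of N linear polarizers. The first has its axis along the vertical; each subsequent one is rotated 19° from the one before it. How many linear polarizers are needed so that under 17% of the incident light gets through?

N = 11

First polarizer halves the unpolarized light: factor 1/2.
Each further stage multiplies by cos²(19°) = 0.894.
After N polarizers: T = 0.5·0.894^(N−1). Require T < 0.17 ⇒ N−1 > ln(0.17/0.5)/ln(0.894) = 9.63, so N−1 ≥ 10 and N = 11.
Check: N=11 gives T = 0.1631 < 0.17; N=10 gives T = 0.1824.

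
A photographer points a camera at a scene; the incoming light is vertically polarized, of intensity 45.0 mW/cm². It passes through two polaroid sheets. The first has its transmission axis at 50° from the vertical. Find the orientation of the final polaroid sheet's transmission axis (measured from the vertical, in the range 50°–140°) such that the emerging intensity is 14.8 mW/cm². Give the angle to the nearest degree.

θ ≈ 77°

I₁ = I₀ cos²(50° − 0°) = I₀ cos²(50°) = 0.4132 I₀.
Target fraction: 14.8 / 45.0 mW/cm² = 0.3289 of I₀.
Need I₂/I₀ = 0.3289, so cos²(θ − 50°) = 0.3289 / 0.4132 = 0.796.
θ − 50° = arccos(√0.796) = 26.9°, giving θ ≈ 50 + 26.9 = 76.9°.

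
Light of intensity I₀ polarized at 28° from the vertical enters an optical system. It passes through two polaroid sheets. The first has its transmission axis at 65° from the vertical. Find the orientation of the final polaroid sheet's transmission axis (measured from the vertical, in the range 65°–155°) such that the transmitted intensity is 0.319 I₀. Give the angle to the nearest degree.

I₁ = I₀ cos²(65° − 28°) = I₀ cos²(37°) = 0.6378 I₀.
Need I₂/I₀ = 0.319, so cos²(θ − 65°) = 0.319 / 0.6378 = 0.5001.
θ − 65° = arccos(√0.5001) = 45.0°, giving θ ≈ 65 + 45.0 = 110.0°.

θ ≈ 110°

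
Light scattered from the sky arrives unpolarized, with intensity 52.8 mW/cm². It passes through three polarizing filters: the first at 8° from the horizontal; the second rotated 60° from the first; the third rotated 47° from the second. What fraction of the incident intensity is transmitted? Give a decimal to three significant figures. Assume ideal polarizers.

I/I₀ ≈ 0.0581

Unpolarized light through the first polarizer → I₁ = 52.8 mW/cm²/2 = 26.4 mW/cm², polarized at 8°.
I₂ = I₁ · cos²(60°) = 26.4 · 0.25 = 6.6 mW/cm².
I₃ = I₂ · cos²(47°) = 6.6 · 0.4651 = 3.07 mW/cm².
Transmitted fraction = 0.05814.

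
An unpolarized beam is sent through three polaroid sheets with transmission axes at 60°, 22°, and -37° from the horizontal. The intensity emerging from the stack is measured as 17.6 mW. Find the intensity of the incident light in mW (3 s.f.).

I₀ ≈ 214 mW

Unpolarized light through the first polarizer → I₁ = ½ I₀, now polarized at 60°.
I₂ = I₁ cos²(22° − 60°) = 0.5 I₀ · cos²(38°) = 0.3105 I₀.
I₃ = I₂ cos²(-37° − 22°) = 0.3105 I₀ · cos²(59°) = 0.08236 I₀.
So 17.6 mW = 0.08236 I₀, giving I₀ = 17.6/0.08236 = 213.7 mW.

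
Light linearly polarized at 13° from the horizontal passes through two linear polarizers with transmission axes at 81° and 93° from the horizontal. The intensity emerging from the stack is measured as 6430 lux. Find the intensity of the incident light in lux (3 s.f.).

I₁ = I₀ cos²(81° − 13°) = I₀ cos²(68°) = 0.1403 I₀.
I₂ = I₁ cos²(93° − 81°) = 0.1403 I₀ · cos²(12°) = 0.1343 I₀.
So 6430 lux = 0.1343 I₀, giving I₀ = 6430/0.1343 = 4.789e+04 lux.

I₀ ≈ 4.79e4 lux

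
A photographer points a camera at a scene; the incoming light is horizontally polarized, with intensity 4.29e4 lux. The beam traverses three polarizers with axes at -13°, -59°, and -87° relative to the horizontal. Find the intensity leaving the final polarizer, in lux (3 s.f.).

I ≈ 1.53e4 lux

I₁ = 4.29e4 lux · cos²(13°) = 4.073e+04 lux.
I₂ = I₁ · cos²(46°) = 4.073e+04 · 0.4826 = 1.965e+04 lux.
I₃ = I₂ · cos²(28°) = 1.965e+04 · 0.7796 = 1.532e+04 lux.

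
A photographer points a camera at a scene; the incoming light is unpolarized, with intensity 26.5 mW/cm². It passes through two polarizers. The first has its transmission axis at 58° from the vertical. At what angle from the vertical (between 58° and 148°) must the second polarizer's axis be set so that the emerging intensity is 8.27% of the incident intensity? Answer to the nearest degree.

Unpolarized light through the first polarizer → I₁ = ½ I₀, now polarized at 58°.
Need I₂/I₀ = 0.0827, so cos²(θ − 58°) = 0.0827 / 0.5 = 0.1654.
θ − 58° = arccos(√0.1654) = 66.0°, giving θ ≈ 58 + 66.0 = 124.0°.

θ ≈ 124°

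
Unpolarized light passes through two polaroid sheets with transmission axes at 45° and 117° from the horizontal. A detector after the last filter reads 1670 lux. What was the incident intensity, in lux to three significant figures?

Unpolarized light through the first polarizer → I₁ = ½ I₀, now polarized at 45°.
I₂ = I₁ cos²(117° − 45°) = 0.5 I₀ · cos²(72°) = 0.04775 I₀.
So 1670 lux = 0.04775 I₀, giving I₀ = 1670/0.04775 = 3.498e+04 lux.

I₀ ≈ 3.50e4 lux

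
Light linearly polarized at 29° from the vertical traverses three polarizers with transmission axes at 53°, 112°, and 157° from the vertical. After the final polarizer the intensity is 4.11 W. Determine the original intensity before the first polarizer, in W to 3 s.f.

I₁ = I₀ cos²(53° − 29°) = I₀ cos²(24°) = 0.8346 I₀.
I₂ = I₁ cos²(112° − 53°) = 0.8346 I₀ · cos²(59°) = 0.2214 I₀.
I₃ = I₂ cos²(157° − 112°) = 0.2214 I₀ · cos²(45°) = 0.1107 I₀.
So 4.11 W = 0.1107 I₀, giving I₀ = 4.11/0.1107 = 37.13 W.

I₀ ≈ 37.1 W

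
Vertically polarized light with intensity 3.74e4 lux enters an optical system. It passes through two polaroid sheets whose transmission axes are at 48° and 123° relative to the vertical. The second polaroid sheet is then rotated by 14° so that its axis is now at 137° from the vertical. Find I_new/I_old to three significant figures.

I_new/I_old ≈ 0.00455

Before rotation:
By Malus's law, I₁ = I₀ cos²(48° − 0°) = I₀ cos²(48°) = 0.4477 I₀.
I₂ = I₁ cos²(123° − 48°) = 0.4477 I₀ · cos²(75°) = 0.02999 I₀.
After rotation:
I₁ = I₀ cos²(48° − 0°) = I₀ cos²(48°) = 0.4477 I₀.
I₂ = I₁ cos²(137° − 48°) = 0.4477 I₀ · cos²(89°) = 0.0001364 I₀.
Ratio = 0.0001364 / 0.02999 = 0.004547.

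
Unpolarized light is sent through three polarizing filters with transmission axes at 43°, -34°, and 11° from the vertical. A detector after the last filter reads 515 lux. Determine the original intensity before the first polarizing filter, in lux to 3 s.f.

Unpolarized light through the first polarizer → I₁ = ½ I₀, now polarized at 43°.
I₂ = I₁ cos²(-34° − 43°) = 0.5 I₀ · cos²(77°) = 0.0253 I₀.
I₃ = I₂ cos²(11° + 34°) = 0.0253 I₀ · cos²(45°) = 0.01265 I₀.
So 515 lux = 0.01265 I₀, giving I₀ = 515/0.01265 = 4.071e+04 lux.

I₀ ≈ 4.07e4 lux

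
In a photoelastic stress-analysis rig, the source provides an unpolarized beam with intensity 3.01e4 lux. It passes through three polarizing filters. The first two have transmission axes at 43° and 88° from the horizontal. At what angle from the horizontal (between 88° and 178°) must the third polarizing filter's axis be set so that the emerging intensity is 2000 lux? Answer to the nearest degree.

θ ≈ 147°

Unpolarized light through the first polarizer → I₁ = ½ I₀, now polarized at 43°.
I₂ = I₁ cos²(88° − 43°) = 0.5 I₀ · cos²(45°) = 0.25 I₀.
Target fraction: 2000 / 3.01e4 lux = 0.06645 of I₀.
Need I₃/I₀ = 0.06645, so cos²(θ − 88°) = 0.06645 / 0.25 = 0.2658.
θ − 88° = arccos(√0.2658) = 59.0°, giving θ ≈ 88 + 59.0 = 147.0°.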